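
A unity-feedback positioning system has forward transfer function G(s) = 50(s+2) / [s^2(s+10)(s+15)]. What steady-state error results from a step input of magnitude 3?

0

System type = 2 (two poles at s=0).
K_p = ∞ for a type-2 system; e_ss to a step is zero.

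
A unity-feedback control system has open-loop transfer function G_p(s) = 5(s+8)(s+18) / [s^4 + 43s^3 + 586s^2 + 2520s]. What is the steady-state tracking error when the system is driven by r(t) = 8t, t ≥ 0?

28

The denominator has no term below 2520s — 1 pole at s=0, type 1.
K_v = lim_{s→0} s·G_p(s) = 5·8·18 / 2520 = 2/7.
e_ss = 8/K_v = 8/(2/7) = 28.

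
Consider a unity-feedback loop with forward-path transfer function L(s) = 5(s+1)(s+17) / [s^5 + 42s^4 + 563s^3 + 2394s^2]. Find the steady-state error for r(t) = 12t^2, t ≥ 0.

57456/85

Factoring s^2 from the denominator leaves a polynomial with constant term 2394, so the system is type 2.
K_a = lim_{s→0} s^2·L(s) = 5·1·17 / 2394 = 85/2394.
r(t) = 12t^2 gives R(s) = 24/s^3.
e_ss = 24/K_a = 24/(85/2394) = 57456/85.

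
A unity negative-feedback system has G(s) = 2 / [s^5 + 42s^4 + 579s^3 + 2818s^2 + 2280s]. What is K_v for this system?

1/1140

Lowest-order denominator term is 2280s, so the open loop has 1 pole at the origin → type 1 system.
K_v = lim_{s→0} s·G(s) = 2 / 2280 = 1/1140.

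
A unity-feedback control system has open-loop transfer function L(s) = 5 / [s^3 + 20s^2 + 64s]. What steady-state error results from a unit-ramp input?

12.8

Factoring s from the denominator leaves a polynomial with constant term 64, so the system is type 1.
K_v = lim_{s→0} s·L(s) = 5 / 64 = 5/64.
e_ss = 1/K_v = 1/(5/64) = 12.8.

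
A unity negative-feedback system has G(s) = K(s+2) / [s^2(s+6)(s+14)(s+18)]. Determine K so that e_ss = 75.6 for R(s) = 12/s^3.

Two free integrators in G(s): this is a type 2 system.
K_a = lim_{s→0} s^2·G(s) = K·2 / (6·14·18) = (1/756)·K.
e_ss = 12/K_a = 75.6 ⇒ K_a = 10/63 ⇒ K = (10/63)/(1/756) = 120.

120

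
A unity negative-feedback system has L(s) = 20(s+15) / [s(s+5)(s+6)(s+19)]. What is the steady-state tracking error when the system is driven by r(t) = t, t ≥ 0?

1.9

System type = 1 (one pole at s=0).
K_v = lim_{s→0} s·L(s) = 20·15 / (5·6·19) = 10/19.
e_ss = 1/K_v = 1/(10/19) = 1.9.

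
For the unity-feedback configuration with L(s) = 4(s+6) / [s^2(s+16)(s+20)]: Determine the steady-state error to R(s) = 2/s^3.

L(s) has two factors of s in the denominator, so the system is type 2.
K_a = lim_{s→0} s^2·L(s) = 4·6 / (16·20) = 0.075.
r(t) = t^2 gives R(s) = 2/s^3.
e_ss = 2/K_a = 2/0.075 = 80/3.

80/3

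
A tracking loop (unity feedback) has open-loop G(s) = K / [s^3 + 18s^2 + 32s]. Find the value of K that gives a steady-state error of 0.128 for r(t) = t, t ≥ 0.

250

Lowest-order denominator term is 32s, so the open loop has 1 pole at the origin → type 1 system.
K_v = lim_{s→0} s·G(s) = K / 32 = (1/32)·K.
e_ss = 1/K_v = 0.128 ⇒ K_v = 7.8125 ⇒ K = 7.8125/(1/32) = 250.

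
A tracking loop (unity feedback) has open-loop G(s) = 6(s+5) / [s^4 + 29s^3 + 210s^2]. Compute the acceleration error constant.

Factoring s^2 from the denominator leaves a polynomial with constant term 210, so the system is type 2.
K_a = lim_{s→0} s^2·G(s) = 6·5 / 210 = 1/7.

1/7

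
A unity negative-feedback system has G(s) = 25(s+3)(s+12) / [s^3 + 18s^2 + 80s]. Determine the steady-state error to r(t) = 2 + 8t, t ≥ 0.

Lowest-order denominator term is 80s, so the open loop has 1 pole at the origin → type 1 system. Treating each term separately:
  • 2: tracked with zero error.
  • 8t: e_ss = 8/K_v with K_v=11.25 → 32/45.
Total e_ss = 32/45.

32/45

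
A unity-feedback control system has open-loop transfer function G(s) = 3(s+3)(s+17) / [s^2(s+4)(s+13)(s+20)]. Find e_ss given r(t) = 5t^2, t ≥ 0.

System type = 2 (two poles at s=0).
K_a = lim_{s→0} s^2·G(s) = 3·3·17 / (4·13·20) = 153/1040.
r(t) = 5t^2 gives R(s) = 10/s^3.
e_ss = 10/K_a = 10/(153/1040) = 10400/153.

10400/153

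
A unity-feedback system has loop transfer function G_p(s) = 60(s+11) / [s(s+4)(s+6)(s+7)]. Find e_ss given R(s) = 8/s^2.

112/55

G_p(s) has one factor of s in the denominator, so the system is type 1.
K_v = lim_{s→0} s·G_p(s) = 60·11 / (4·6·7) = 55/14.
e_ss = 8/K_v = 8/(55/14) = 112/55.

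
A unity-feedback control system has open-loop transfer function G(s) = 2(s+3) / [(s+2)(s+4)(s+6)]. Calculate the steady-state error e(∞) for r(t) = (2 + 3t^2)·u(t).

The open loop has no poles at the origin → type 0 system. Taking each input component in turn:
  • 2: e_ss = 2/(1+K_p) with K_p=0.125 → 16/9.
  • 3t^2: a type-0 system cannot track it, e_ss → ∞.
The unbounded component dominates.

infinity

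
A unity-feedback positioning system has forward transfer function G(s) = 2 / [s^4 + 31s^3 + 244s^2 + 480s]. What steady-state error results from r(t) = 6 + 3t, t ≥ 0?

The denominator has no term below 480s — 1 pole at s=0, type 1. Treating each term separately:
  • 6: tracked with zero error.
  • 3t: e_ss = 3/K_v with K_v=1/240 → 720.
Total e_ss = 720.

720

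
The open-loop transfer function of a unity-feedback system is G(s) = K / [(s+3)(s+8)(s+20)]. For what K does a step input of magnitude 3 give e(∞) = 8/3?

G(s) has no factors of s in the denominator, so the system is type 0.
K_p = lim_{s→0} G(s) = K / (3·8·20) = (1/480)·K.
e_ss = 3/(1 + K_p) = 8/3 ⇒ 1 + (1/480)·K = 1.125 ⇒ K = 60.

60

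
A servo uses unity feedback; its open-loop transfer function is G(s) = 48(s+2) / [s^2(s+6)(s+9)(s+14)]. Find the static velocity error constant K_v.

infinity

K_v = lim_{s→0} s·G(s); with 2 poles at the origin the limit diverges, so K_v = ∞.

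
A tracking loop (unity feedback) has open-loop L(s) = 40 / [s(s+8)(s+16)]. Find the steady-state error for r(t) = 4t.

System type = 1 (one pole at s=0).
K_v = lim_{s→0} s·L(s) = 40 / (8·16) = 0.3125.
e_ss = 4/K_v = 4/0.3125 = 12.8.

12.8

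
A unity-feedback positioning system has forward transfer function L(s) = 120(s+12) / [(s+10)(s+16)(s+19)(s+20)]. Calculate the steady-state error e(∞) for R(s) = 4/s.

The open loop has no poles at the origin → type 0 system.
K_p = lim_{s→0} L(s) = 120·12 / (10·16·19·20) = 9/380.
e_ss = 4/(1 + K_p) = 4/(389/380) = 1520/389.

1520/389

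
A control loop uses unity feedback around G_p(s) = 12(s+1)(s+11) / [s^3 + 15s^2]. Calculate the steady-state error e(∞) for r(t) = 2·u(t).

The denominator has no term below 15s^2 — 2 poles at s=0, type 2.
A type-2 system has K_p = ∞, so it tracks a step input with zero steady-state error.

0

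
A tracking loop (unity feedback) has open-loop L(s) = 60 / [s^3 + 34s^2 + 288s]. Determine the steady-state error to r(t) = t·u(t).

Factoring s from the denominator leaves a polynomial with constant term 288, so the system is type 1.
K_v = lim_{s→0} s·L(s) = 60 / 288 = 5/24.
e_ss = 1/K_v = 1/(5/24) = 4.8.

4.8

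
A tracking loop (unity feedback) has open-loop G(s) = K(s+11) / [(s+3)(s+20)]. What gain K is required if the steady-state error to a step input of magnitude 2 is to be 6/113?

200

No free integrators in G(s): this is a type 0 system.
K_p = lim_{s→0} G(s) = K·11 / (3·20) = (11/60)·K.
e_ss = 2/(1 + K_p) = 6/113 ⇒ 1 + (11/60)·K = 113/3 ⇒ K = 200.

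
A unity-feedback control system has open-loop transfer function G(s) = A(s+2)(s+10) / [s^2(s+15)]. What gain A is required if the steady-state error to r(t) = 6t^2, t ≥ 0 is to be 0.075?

G(s) has two factors of s in the denominator, so the system is type 2.
K_a = lim_{s→0} s^2·G(s) = A·2·10 / (15) = (4/3)·A.
e_ss = 12/K_a = 0.075 ⇒ K_a = 160 ⇒ A = 160/(4/3) = 120.

120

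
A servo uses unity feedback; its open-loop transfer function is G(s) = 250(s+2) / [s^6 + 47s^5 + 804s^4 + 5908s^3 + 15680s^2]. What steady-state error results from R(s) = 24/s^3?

752.64

Factoring s^2 from the denominator leaves a polynomial with constant term 15680, so the system is type 2.
K_a = lim_{s→0} s^2·G(s) = 250·2 / 15680 = 25/784.
r(t) = 12t^2 gives R(s) = 24/s^3.
e_ss = 24/K_a = 24/(25/784) = 752.64.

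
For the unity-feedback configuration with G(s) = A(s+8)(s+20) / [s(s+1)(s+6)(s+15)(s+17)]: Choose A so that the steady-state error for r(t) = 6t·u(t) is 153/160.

One free integrator in G(s): this is a type 1 system.
K_v = lim_{s→0} s·G(s) = A·8·20 / (1·6·15·17) = (16/153)·A.
e_ss = 6/K_v = 153/160 ⇒ K_v = 320/51 ⇒ A = (320/51)/(16/153) = 60.

60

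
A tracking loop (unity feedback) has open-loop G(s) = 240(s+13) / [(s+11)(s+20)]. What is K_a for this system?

0

System type = 0 (no poles at s=0).
K_a = lim_{s→0} s^2·G(s) = 0 (the extra factor of s kills the finite limit).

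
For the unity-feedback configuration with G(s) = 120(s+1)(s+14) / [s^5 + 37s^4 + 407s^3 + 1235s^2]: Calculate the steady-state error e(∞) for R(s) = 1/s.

0

Factoring s^2 from the denominator leaves a polynomial with constant term 1235, so the system is type 2.
K_p = ∞ for a type-2 system; e_ss to a step is zero.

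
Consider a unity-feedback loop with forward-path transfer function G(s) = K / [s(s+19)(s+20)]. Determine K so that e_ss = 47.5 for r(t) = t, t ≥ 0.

G(s) has one factor of s in the denominator, so the system is type 1.
K_v = lim_{s→0} s·G(s) = K / (19·20) = (1/380)·K.
e_ss = 1/K_v = 47.5 ⇒ K_v = 2/95 ⇒ K = (2/95)/(1/380) = 8.

8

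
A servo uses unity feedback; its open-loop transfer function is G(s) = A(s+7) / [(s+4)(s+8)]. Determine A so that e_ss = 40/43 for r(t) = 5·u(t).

20

The open loop has no poles at the origin → type 0 system.
K_p = lim_{s→0} G(s) = A·7 / (4·8) = (7/32)·A.
e_ss = 5/(1 + K_p) = 40/43 ⇒ 1 + (7/32)·A = 5.375 ⇒ A = 20.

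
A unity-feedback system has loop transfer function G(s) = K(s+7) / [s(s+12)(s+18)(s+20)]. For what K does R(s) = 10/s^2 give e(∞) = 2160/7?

System type = 1 (one pole at s=0).
K_v = lim_{s→0} s·G(s) = K·7 / (12·18·20) = (7/4320)·K.
e_ss = 10/K_v = 2160/7 ⇒ K_v = 7/216 ⇒ K = (7/216)/(7/4320) = 20.

20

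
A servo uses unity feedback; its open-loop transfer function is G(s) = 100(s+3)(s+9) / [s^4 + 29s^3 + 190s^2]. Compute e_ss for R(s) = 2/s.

0

The denominator has no term below 190s^2 — 2 poles at s=0, type 2.
K_p = ∞ for a type-2 system; e_ss to a step is zero.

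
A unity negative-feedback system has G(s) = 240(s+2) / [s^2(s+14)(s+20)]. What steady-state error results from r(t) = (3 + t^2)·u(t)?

The open loop has two poles at the origin → type 2 system. Taking each input component in turn:
  • 3: tracked with zero error.
  • t^2: e_ss = 2/K_a with K_a=12/7 → 7/6.
Total e_ss = 7/6.

7/6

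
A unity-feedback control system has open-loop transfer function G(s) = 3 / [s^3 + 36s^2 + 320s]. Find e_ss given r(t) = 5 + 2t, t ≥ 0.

The denominator has no term below 320s — 1 pole at s=0, type 1. Taking each input component in turn:
  • 5: tracked with zero error.
  • 2t: e_ss = 2/K_v with K_v=3/320 → 640/3.
Total e_ss = 640/3.

640/3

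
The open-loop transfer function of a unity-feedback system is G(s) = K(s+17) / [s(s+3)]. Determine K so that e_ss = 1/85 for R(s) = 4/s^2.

G(s) has one factor of s in the denominator, so the system is type 1.
K_v = lim_{s→0} s·G(s) = K·17 / (3) = (17/3)·K.
e_ss = 4/K_v = 1/85 ⇒ K_v = 340 ⇒ K = 340/(17/3) = 60.

60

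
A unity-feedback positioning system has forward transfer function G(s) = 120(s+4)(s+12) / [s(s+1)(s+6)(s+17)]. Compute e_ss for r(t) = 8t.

17/120

G(s) has one factor of s in the denominator, so the system is type 1.
K_v = lim_{s→0} s·G(s) = 120·4·12 / (1·6·17) = 960/17.
e_ss = 8/K_v = 8/(960/17) = 17/120.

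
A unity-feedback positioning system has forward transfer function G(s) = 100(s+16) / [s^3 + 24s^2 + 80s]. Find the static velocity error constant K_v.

20

Factoring s from the denominator leaves a polynomial with constant term 80, so the system is type 1.
K_v = lim_{s→0} s·G(s) = 100·16 / 80 = 20.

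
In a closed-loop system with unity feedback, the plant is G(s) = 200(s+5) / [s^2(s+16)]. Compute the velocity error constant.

K_v = lim_{s→0} s·G(s); with 2 poles at the origin the limit diverges, so K_v = ∞.

infinity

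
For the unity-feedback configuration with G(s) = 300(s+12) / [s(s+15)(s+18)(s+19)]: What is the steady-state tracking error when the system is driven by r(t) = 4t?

5.7

System type = 1 (one pole at s=0).
K_v = lim_{s→0} s·G(s) = 300·12 / (15·18·19) = 40/57.
e_ss = 4/K_v = 4/(40/57) = 5.7.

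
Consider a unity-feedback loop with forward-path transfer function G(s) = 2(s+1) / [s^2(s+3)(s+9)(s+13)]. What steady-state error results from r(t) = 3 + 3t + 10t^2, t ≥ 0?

3510

G(s) has two factors of s in the denominator, so the system is type 2. By superposition:
  • 3: tracked with zero error.
  • 3t: tracked with zero error.
  • 10t^2: e_ss = 20/K_a with K_a=2/351 → 3510.
Total e_ss = 3510.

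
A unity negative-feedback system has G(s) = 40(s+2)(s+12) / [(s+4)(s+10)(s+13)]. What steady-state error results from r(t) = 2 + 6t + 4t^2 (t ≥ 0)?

System type = 0 (no poles at s=0). Treating each term separately:
  • 2: e_ss = 2/(1+K_p) with K_p=24/13 → 26/37.
  • 6t: a type-0 system cannot track it, e_ss → ∞.
  • 4t^2: a type-0 system cannot track it, e_ss → ∞.
The unbounded component dominates.

infinity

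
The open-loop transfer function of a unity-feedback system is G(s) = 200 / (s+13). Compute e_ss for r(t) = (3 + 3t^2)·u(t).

System type = 0 (no poles at s=0). By superposition:
  • 3: e_ss = 3/(1+K_p) with K_p=200/13 → 13/71.
  • 3t^2: a type-0 system cannot track it, e_ss → ∞.
The unbounded component dominates.

infinity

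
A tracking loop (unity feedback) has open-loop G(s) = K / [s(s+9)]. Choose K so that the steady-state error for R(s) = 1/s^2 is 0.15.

60

System type = 1 (one pole at s=0).
K_v = lim_{s→0} s·G(s) = K / (9) = (1/9)·K.
e_ss = 1/K_v = 0.15 ⇒ K_v = 20/3 ⇒ K = (20/3)/(1/9) = 60.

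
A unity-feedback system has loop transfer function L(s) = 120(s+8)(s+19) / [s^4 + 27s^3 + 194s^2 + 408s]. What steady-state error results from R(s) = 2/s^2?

The denominator has no term below 408s — 1 pole at s=0, type 1.
K_v = lim_{s→0} s·L(s) = 120·8·19 / 408 = 760/17.
e_ss = 2/K_v = 2/(760/17) = 17/380.

17/380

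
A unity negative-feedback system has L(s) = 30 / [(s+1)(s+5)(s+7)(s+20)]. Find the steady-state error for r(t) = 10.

700/73

System type = 0 (no poles at s=0).
K_p = lim_{s→0} L(s) = 30 / (1·5·7·20) = 3/70.
e_ss = 10/(1 + K_p) = 10/(73/70) = 700/73.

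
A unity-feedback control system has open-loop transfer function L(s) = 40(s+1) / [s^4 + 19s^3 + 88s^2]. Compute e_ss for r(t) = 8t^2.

Factoring s^2 from the denominator leaves a polynomial with constant term 88, so the system is type 2.
K_a = lim_{s→0} s^2·L(s) = 40·1 / 88 = 5/11.
r(t) = 8t^2 gives R(s) = 16/s^3.
e_ss = 16/K_a = 16/(5/11) = 35.2.

35.2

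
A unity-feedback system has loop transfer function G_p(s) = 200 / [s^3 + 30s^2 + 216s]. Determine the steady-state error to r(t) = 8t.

Lowest-order denominator term is 216s, so the open loop has 1 pole at the origin → type 1 system.
K_v = lim_{s→0} s·G_p(s) = 200 / 216 = 25/27.
e_ss = 8/K_v = 8/(25/27) = 8.64.

8.64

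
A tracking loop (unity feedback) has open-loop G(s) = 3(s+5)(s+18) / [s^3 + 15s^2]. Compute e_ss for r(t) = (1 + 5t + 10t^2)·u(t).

10/9

Factoring s^2 from the denominator leaves a polynomial with constant term 15, so the system is type 2. Treating each term separately:
  • 1: tracked with zero error.
  • 5t: tracked with zero error.
  • 10t^2: e_ss = 20/K_a with K_a=18 → 10/9.
Total e_ss = 10/9.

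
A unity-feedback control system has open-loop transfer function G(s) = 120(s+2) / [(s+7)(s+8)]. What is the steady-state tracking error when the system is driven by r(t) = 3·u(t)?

The open loop has no poles at the origin → type 0 system.
K_p = lim_{s→0} G(s) = 120·2 / (7·8) = 30/7.
e_ss = 3/(1 + K_p) = 3/(37/7) = 21/37.

21/37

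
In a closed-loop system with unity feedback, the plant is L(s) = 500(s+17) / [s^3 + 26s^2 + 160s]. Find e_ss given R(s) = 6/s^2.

The denominator has no term below 160s — 1 pole at s=0, type 1.
K_v = lim_{s→0} s·L(s) = 500·17 / 160 = 53.125.
e_ss = 6/K_v = 6/53.125 = 48/425.

48/425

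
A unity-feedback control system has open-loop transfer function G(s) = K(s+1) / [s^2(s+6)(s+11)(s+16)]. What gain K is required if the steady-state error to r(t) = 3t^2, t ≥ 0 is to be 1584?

G(s) has two factors of s in the denominator, so the system is type 2.
K_a = lim_{s→0} s^2·G(s) = K·1 / (6·11·16) = (1/1056)·K.
e_ss = 6/K_a = 1584 ⇒ K_a = 1/264 ⇒ K = (1/264)/(1/1056) = 4.

4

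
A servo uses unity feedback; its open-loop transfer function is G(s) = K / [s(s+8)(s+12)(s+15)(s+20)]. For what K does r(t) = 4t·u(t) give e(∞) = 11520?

10

One free integrator in G(s): this is a type 1 system.
K_v = lim_{s→0} s·G(s) = K / (8·12·15·20) = (1/28800)·K.
e_ss = 4/K_v = 11520 ⇒ K_v = 1/2880 ⇒ K = (1/2880)/(1/28800) = 10.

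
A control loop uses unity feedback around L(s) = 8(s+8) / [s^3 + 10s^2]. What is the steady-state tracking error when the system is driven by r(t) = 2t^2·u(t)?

Factoring s^2 from the denominator leaves a polynomial with constant term 10, so the system is type 2.
K_a = lim_{s→0} s^2·L(s) = 8·8 / 10 = 6.4.
r(t) = 2t^2 gives R(s) = 4/s^3.
e_ss = 4/K_a = 4/6.4 = 0.625.

0.625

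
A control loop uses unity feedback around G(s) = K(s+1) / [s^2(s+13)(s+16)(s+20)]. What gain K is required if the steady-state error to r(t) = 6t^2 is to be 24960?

2

The open loop has two poles at the origin → type 2 system.
K_a = lim_{s→0} s^2·G(s) = K·1 / (13·16·20) = (1/4160)·K.
e_ss = 12/K_a = 24960 ⇒ K_a = 1/2080 ⇒ K = (1/2080)/(1/4160) = 2.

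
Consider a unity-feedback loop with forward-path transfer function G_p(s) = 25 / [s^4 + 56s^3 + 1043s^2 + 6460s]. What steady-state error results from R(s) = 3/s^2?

775.2

Factoring s from the denominator leaves a polynomial with constant term 6460, so the system is type 1.
K_v = lim_{s→0} s·G_p(s) = 25 / 6460 = 5/1292.
e_ss = 3/K_v = 3/(5/1292) = 775.2.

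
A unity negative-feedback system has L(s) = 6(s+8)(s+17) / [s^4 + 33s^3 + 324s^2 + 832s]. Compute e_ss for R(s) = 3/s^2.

The denominator has no term below 832s — 1 pole at s=0, type 1.
K_v = lim_{s→0} s·L(s) = 6·8·17 / 832 = 51/52.
e_ss = 3/K_v = 3/(51/52) = 52/17.

52/17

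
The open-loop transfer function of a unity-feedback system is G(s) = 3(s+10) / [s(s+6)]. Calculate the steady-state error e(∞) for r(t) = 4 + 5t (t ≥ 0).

1

One free integrator in G(s): this is a type 1 system. Taking each input component in turn:
  • 4: tracked with zero error.
  • 5t: e_ss = 5/K_v with K_v=5 → 1.
Total e_ss = 1.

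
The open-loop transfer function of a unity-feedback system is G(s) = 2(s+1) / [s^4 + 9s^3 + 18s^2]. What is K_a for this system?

Lowest-order denominator term is 18s^2, so the open loop has 2 poles at the origin → type 2 system.
K_a = lim_{s→0} s^2·G(s) = 2·1 / 18 = 1/9.

1/9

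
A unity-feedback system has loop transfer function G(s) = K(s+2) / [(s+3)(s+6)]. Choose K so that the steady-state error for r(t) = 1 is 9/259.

250

G(s) has no factors of s in the denominator, so the system is type 0.
K_p = lim_{s→0} G(s) = K·2 / (3·6) = (1/9)·K.
e_ss = 1/(1 + K_p) = 9/259 ⇒ 1 + (1/9)·K = 259/9 ⇒ K = 250.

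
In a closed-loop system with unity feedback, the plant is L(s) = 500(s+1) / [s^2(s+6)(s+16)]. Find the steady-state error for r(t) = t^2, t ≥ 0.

System type = 2 (two poles at s=0).
K_a = lim_{s→0} s^2·L(s) = 500·1 / (6·16) = 125/24.
r(t) = t^2 gives R(s) = 2/s^3.
e_ss = 2/K_a = 2/(125/24) = 0.384.

0.384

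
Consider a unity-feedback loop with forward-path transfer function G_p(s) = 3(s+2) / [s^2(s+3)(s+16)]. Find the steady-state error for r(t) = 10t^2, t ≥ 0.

160

G_p(s) has two factors of s in the denominator, so the system is type 2.
K_a = lim_{s→0} s^2·G_p(s) = 3·2 / (3·16) = 0.125.
r(t) = 10t^2 gives R(s) = 20/s^3.
e_ss = 20/K_a = 20/0.125 = 160.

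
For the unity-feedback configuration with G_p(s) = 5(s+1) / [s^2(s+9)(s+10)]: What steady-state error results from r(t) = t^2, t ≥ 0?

Two free integrators in G_p(s): this is a type 2 system.
K_a = lim_{s→0} s^2·G_p(s) = 5·1 / (9·10) = 1/18.
r(t) = t^2 gives R(s) = 2/s^3.
e_ss = 2/K_a = 2/(1/18) = 36.

36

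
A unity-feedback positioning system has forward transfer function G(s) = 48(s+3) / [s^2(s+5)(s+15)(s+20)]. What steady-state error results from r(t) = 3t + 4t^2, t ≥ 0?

250/3

System type = 2 (two poles at s=0). By superposition:
  • 3t: tracked with zero error.
  • 4t^2: e_ss = 8/K_a with K_a=0.096 → 250/3.
Total e_ss = 250/3.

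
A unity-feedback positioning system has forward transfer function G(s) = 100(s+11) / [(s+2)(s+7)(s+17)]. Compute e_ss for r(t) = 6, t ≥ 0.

238/223

System type = 0 (no poles at s=0).
K_p = lim_{s→0} G(s) = 100·11 / (2·7·17) = 550/119.
e_ss = 6/(1 + K_p) = 6/(669/119) = 238/223.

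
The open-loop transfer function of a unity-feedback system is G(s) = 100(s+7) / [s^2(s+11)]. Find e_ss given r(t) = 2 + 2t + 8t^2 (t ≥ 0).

G(s) has two factors of s in the denominator, so the system is type 2. By superposition:
  • 2: tracked with zero error.
  • 2t: tracked with zero error.
  • 8t^2: e_ss = 16/K_a with K_a=700/11 → 44/175.
Total e_ss = 44/175.

44/175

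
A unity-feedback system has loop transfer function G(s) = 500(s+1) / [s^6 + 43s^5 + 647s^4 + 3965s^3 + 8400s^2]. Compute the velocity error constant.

infinity

K_v = lim_{s→0} s·G(s); with 2 poles at the origin the limit diverges, so K_v = ∞.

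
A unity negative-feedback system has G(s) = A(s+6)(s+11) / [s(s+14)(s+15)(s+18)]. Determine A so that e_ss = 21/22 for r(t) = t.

60

One free integrator in G(s): this is a type 1 system.
K_v = lim_{s→0} s·G(s) = A·6·11 / (14·15·18) = (11/630)·A.
e_ss = 1/K_v = 21/22 ⇒ K_v = 22/21 ⇒ A = (22/21)/(11/630) = 60.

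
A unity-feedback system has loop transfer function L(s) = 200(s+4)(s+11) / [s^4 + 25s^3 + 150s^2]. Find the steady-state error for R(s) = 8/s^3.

3/22

Lowest-order denominator term is 150s^2, so the open loop has 2 poles at the origin → type 2 system.
K_a = lim_{s→0} s^2·L(s) = 200·4·11 / 150 = 176/3.
r(t) = 4t^2 gives R(s) = 8/s^3.
e_ss = 8/K_a = 8/(176/3) = 3/22.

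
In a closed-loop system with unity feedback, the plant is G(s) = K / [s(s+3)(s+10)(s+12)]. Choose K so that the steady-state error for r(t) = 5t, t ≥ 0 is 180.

The open loop has one pole at the origin → type 1 system.
K_v = lim_{s→0} s·G(s) = K / (3·10·12) = (1/360)·K.
e_ss = 5/K_v = 180 ⇒ K_v = 1/36 ⇒ K = (1/36)/(1/360) = 10.

10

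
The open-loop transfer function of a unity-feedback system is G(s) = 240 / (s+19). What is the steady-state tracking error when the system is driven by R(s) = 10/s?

The open loop has no poles at the origin → type 0 system.
K_p = lim_{s→0} G(s) = 240 / (19) = 240/19.
e_ss = 10/(1 + K_p) = 10/(259/19) = 190/259.

190/259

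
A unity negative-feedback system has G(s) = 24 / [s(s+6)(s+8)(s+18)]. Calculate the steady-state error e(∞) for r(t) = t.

36

G(s) has one factor of s in the denominator, so the system is type 1.
K_v = lim_{s→0} s·G(s) = 24 / (6·8·18) = 1/36.
e_ss = 1/K_v = 1/(1/36) = 36.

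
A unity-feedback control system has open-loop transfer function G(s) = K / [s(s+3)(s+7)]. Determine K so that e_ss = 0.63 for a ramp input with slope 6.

200

The open loop has one pole at the origin → type 1 system.
K_v = lim_{s→0} s·G(s) = K / (3·7) = (1/21)·K.
e_ss = 6/K_v = 0.63 ⇒ K_v = 200/21 ⇒ K = (200/21)/(1/21) = 200.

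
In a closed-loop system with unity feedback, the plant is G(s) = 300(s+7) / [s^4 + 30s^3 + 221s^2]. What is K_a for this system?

Lowest-order denominator term is 221s^2, so the open loop has 2 poles at the origin → type 2 system.
K_a = lim_{s→0} s^2·G(s) = 300·7 / 221 = 2100/221.

2100/221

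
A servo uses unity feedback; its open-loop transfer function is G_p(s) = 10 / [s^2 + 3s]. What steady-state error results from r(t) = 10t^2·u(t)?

The denominator has no term below 3s — 1 pole at s=0, type 1.
For a type-1 system K_a = 0, so e_ss to a parabolic input is unbounded.

infinity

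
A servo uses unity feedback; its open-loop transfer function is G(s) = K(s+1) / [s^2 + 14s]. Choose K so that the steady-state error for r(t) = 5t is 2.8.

25

Factoring s from the denominator leaves a polynomial with constant term 14, so the system is type 1.
K_v = lim_{s→0} s·G(s) = K·1 / 14 = (1/14)·K.
e_ss = 5/K_v = 2.8 ⇒ K_v = 25/14 ⇒ K = (25/14)/(1/14) = 25.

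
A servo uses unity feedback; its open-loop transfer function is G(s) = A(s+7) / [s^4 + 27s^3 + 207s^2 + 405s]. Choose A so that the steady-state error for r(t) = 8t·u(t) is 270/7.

12

Factoring s from the denominator leaves a polynomial with constant term 405, so the system is type 1.
K_v = lim_{s→0} s·G(s) = A·7 / 405 = (7/405)·A.
e_ss = 8/K_v = 270/7 ⇒ K_v = 28/135 ⇒ A = (28/135)/(7/405) = 12.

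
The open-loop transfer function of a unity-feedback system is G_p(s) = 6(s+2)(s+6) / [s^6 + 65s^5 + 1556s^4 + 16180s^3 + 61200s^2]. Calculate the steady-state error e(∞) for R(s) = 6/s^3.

5100

The denominator has no term below 61200s^2 — 2 poles at s=0, type 2.
K_a = lim_{s→0} s^2·G_p(s) = 6·2·6 / 61200 = 1/850.
r(t) = 3t^2 gives R(s) = 6/s^3.
e_ss = 6/K_a = 6/(1/850) = 5100.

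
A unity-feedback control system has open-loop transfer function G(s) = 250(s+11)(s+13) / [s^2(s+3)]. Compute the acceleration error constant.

35750/3

System type = 2 (two poles at s=0).
K_a = lim_{s→0} s^2·G(s) = 250·11·13 / (3) = 35750/3.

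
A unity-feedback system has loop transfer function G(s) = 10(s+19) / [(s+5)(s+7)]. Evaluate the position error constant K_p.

The open loop has no poles at the origin → type 0 system.
K_p = lim_{s→0} G(s) = 10·19 / (5·7) = 38/7.

38/7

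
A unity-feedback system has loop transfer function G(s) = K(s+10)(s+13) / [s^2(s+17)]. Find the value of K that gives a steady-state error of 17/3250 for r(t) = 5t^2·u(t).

250

G(s) has two factors of s in the denominator, so the system is type 2.
K_a = lim_{s→0} s^2·G(s) = K·10·13 / (17) = (130/17)·K.
e_ss = 10/K_a = 17/3250 ⇒ K_a = 32500/17 ⇒ K = (32500/17)/(130/17) = 250.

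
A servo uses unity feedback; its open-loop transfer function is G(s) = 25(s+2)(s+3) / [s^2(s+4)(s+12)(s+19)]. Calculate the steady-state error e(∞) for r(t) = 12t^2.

Two free integrators in G(s): this is a type 2 system.
K_a = lim_{s→0} s^2·G(s) = 25·2·3 / (4·12·19) = 25/152.
r(t) = 12t^2 gives R(s) = 24/s^3.
e_ss = 24/K_a = 24/(25/152) = 145.92.

145.92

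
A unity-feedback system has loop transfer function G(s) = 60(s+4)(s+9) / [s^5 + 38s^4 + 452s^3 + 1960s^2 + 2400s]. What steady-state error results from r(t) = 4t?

40/9

The denominator has no term below 2400s — 1 pole at s=0, type 1.
K_v = lim_{s→0} s·G(s) = 60·4·9 / 2400 = 0.9.
e_ss = 4/K_v = 4/0.9 = 40/9.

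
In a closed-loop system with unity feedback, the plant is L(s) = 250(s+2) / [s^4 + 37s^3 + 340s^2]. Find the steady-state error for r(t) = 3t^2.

The denominator has no term below 340s^2 — 2 poles at s=0, type 2.
K_a = lim_{s→0} s^2·L(s) = 250·2 / 340 = 25/17.
r(t) = 3t^2 gives R(s) = 6/s^3.
e_ss = 6/K_a = 6/(25/17) = 4.08.

4.08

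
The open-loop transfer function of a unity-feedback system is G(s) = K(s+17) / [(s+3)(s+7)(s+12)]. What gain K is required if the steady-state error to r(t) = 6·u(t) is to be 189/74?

The open loop has no poles at the origin → type 0 system.
K_p = lim_{s→0} G(s) = K·17 / (3·7·12) = (17/252)·K.
e_ss = 6/(1 + K_p) = 189/74 ⇒ 1 + (17/252)·K = 148/63 ⇒ K = 20.

20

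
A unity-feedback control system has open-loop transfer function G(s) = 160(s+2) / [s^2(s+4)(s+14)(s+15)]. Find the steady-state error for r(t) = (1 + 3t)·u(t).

0

G(s) has two factors of s in the denominator, so the system is type 2. Taking each input component in turn:
  • 1: tracked with zero error.
  • 3t: tracked with zero error.
Total e_ss = 0.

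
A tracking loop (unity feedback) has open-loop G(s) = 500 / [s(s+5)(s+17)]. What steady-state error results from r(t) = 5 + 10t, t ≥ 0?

1.7

The open loop has one pole at the origin → type 1 system. Treating each term separately:
  • 5: tracked with zero error.
  • 10t: e_ss = 10/K_v with K_v=100/17 → 1.7.
Total e_ss = 1.7.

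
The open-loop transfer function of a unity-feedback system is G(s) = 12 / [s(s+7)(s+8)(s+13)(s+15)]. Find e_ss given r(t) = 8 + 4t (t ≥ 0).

System type = 1 (one pole at s=0). Taking each input component in turn:
  • 8: tracked with zero error.
  • 4t: e_ss = 4/K_v with K_v=1/910 → 3640.
Total e_ss = 3640.

3640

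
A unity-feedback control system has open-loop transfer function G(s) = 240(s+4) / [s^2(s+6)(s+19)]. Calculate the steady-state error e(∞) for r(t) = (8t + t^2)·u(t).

0.2375

Two free integrators in G(s): this is a type 2 system. By superposition:
  • 8t: tracked with zero error.
  • t^2: e_ss = 2/K_a with K_a=160/19 → 0.2375.
Total e_ss = 0.2375.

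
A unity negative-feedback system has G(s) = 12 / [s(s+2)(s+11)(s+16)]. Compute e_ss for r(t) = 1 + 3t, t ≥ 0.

The open loop has one pole at the origin → type 1 system. Treating each term separately:
  • 1: tracked with zero error.
  • 3t: e_ss = 3/K_v with K_v=3/88 → 88.
Total e_ss = 88.

88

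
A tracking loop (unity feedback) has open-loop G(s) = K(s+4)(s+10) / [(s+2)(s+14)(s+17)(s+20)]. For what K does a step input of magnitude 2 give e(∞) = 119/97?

150

The open loop has no poles at the origin → type 0 system.
K_p = lim_{s→0} G(s) = K·4·10 / (2·14·17·20) = (1/238)·K.
e_ss = 2/(1 + K_p) = 119/97 ⇒ 1 + (1/238)·K = 194/119 ⇒ K = 150.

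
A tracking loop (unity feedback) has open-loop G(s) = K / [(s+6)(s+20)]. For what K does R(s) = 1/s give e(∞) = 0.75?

The open loop has no poles at the origin → type 0 system.
K_p = lim_{s→0} G(s) = K / (6·20) = (1/120)·K.
e_ss = 1/(1 + K_p) = 0.75 ⇒ 1 + (1/120)·K = 4/3 ⇒ K = 40.

40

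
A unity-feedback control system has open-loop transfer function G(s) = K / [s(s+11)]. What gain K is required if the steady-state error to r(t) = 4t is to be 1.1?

40

The open loop has one pole at the origin → type 1 system.
K_v = lim_{s→0} s·G(s) = K / (11) = (1/11)·K.
e_ss = 4/K_v = 1.1 ⇒ K_v = 40/11 ⇒ K = (40/11)/(1/11) = 40.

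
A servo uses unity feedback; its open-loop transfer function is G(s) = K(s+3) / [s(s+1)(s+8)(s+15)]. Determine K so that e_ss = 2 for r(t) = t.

One free integrator in G(s): this is a type 1 system.
K_v = lim_{s→0} s·G(s) = K·3 / (1·8·15) = 0.025·K.
e_ss = 1/K_v = 2 ⇒ K_v = 0.5 ⇒ K = 0.5/0.025 = 20.

20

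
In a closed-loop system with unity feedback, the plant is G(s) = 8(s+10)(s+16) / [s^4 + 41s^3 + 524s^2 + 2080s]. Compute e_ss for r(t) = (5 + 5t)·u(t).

8.125

The denominator has no term below 2080s — 1 pole at s=0, type 1. Treating each term separately:
  • 5: tracked with zero error.
  • 5t: e_ss = 5/K_v with K_v=8/13 → 8.125.
Total e_ss = 8.125.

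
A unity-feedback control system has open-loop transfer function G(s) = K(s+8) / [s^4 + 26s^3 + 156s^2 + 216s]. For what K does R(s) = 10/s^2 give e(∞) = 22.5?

12

Lowest-order denominator term is 216s, so the open loop has 1 pole at the origin → type 1 system.
K_v = lim_{s→0} s·G(s) = K·8 / 216 = (1/27)·K.
e_ss = 10/K_v = 22.5 ⇒ K_v = 4/9 ⇒ K = (4/9)/(1/27) = 12.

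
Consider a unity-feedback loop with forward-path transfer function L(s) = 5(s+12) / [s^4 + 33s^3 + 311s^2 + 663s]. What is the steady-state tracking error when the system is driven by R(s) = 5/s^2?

Lowest-order denominator term is 663s, so the open loop has 1 pole at the origin → type 1 system.
K_v = lim_{s→0} s·L(s) = 5·12 / 663 = 20/221.
e_ss = 5/K_v = 5/(20/221) = 55.25.

55.25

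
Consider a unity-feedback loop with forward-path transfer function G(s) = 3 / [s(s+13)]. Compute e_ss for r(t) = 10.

0

System type = 1 (one pole at s=0).
A type-1 system has K_p = ∞, so it tracks a step input with zero steady-state error.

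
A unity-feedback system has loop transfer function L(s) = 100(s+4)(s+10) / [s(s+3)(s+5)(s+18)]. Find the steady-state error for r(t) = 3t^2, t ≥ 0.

infinity

The open loop has one pole at the origin → type 1 system.
For a type-1 system K_a = 0, so e_ss to a parabolic input is unbounded.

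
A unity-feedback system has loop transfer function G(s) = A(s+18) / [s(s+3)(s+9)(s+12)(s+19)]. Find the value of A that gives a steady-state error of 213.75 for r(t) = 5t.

The open loop has one pole at the origin → type 1 system.
K_v = lim_{s→0} s·G(s) = A·18 / (3·9·12·19) = (1/342)·A.
e_ss = 5/K_v = 213.75 ⇒ K_v = 4/171 ⇒ A = (4/171)/(1/342) = 8.

8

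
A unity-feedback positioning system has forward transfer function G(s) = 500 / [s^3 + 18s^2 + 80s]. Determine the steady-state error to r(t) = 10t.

Factoring s from the denominator leaves a polynomial with constant term 80, so the system is type 1.
K_v = lim_{s→0} s·G(s) = 500 / 80 = 6.25.
e_ss = 10/K_v = 10/6.25 = 1.6.

1.6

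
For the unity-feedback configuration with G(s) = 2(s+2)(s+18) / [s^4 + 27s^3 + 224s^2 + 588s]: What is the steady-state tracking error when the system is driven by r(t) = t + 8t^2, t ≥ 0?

infinity

The denominator has no term below 588s — 1 pole at s=0, type 1. Treating each term separately:
  • t: e_ss = 1/K_v with K_v=6/49 → 49/6.
  • 8t^2: a type-1 system cannot track it, e_ss → ∞.
The unbounded component dominates.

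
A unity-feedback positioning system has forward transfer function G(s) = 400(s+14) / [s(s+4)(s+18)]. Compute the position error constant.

K_p = lim_{s→0} G(s); with 1 pole at the origin the limit diverges, so K_p = ∞.

infinity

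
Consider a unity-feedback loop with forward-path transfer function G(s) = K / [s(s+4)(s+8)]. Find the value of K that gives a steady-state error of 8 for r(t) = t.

G(s) has one factor of s in the denominator, so the system is type 1.
K_v = lim_{s→0} s·G(s) = K / (4·8) = (1/32)·K.
e_ss = 1/K_v = 8 ⇒ K_v = 0.125 ⇒ K = 0.125/(1/32) = 4.

4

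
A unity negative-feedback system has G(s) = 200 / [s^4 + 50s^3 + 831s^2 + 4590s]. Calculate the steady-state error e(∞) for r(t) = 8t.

183.6

Lowest-order denominator term is 4590s, so the open loop has 1 pole at the origin → type 1 system.
K_v = lim_{s→0} s·G(s) = 200 / 4590 = 20/459.
e_ss = 8/K_v = 8/(20/459) = 183.6.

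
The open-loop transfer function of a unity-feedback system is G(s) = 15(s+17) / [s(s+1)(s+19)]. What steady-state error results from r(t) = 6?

System type = 1 (one pole at s=0).
A type-1 system has K_p = ∞, so it tracks a step input with zero steady-state error.

0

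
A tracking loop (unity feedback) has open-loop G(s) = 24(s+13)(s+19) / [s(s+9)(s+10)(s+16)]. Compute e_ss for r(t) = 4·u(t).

System type = 1 (one pole at s=0).
K_p = ∞ for a type-1 system; e_ss to a step is zero.

0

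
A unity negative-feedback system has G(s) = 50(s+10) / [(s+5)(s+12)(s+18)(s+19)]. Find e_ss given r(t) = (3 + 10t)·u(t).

System type = 0 (no poles at s=0). By superposition:
  • 3: e_ss = 3/(1+K_p) with K_p=25/1026 → 3078/1051.
  • 10t: a type-0 system cannot track it, e_ss → ∞.
The unbounded component dominates.

infinity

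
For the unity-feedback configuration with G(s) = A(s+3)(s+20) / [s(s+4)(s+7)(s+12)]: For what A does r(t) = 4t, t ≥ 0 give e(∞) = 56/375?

150

One free integrator in G(s): this is a type 1 system.
K_v = lim_{s→0} s·G(s) = A·3·20 / (4·7·12) = (5/28)·A.
e_ss = 4/K_v = 56/375 ⇒ K_v = 375/14 ⇒ A = (375/14)/(5/28) = 150.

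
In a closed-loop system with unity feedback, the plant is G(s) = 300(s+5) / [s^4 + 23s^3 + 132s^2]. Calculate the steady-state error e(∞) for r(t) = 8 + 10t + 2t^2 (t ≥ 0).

0.352

Factoring s^2 from the denominator leaves a polynomial with constant term 132, so the system is type 2. By superposition:
  • 8: tracked with zero error.
  • 10t: tracked with zero error.
  • 2t^2: e_ss = 4/K_a with K_a=125/11 → 0.352.
Total e_ss = 0.352.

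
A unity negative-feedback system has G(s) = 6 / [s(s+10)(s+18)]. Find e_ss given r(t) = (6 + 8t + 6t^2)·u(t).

One free integrator in G(s): this is a type 1 system. Taking each input component in turn:
  • 6: tracked with zero error.
  • 8t: e_ss = 8/K_v with K_v=1/30 → 240.
  • 6t^2: a type-1 system cannot track it, e_ss → ∞.
The unbounded component dominates.

infinity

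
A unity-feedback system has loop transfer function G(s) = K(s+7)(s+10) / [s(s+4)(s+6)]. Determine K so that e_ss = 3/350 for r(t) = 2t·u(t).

80

G(s) has one factor of s in the denominator, so the system is type 1.
K_v = lim_{s→0} s·G(s) = K·7·10 / (4·6) = (35/12)·K.
e_ss = 2/K_v = 3/350 ⇒ K_v = 700/3 ⇒ K = (700/3)/(35/12) = 80.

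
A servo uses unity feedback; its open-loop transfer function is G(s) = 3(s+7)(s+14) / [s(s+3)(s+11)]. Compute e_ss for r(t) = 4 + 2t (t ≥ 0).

11/49

System type = 1 (one pole at s=0). By superposition:
  • 4: tracked with zero error.
  • 2t: e_ss = 2/K_v with K_v=98/11 → 11/49.
Total e_ss = 11/49.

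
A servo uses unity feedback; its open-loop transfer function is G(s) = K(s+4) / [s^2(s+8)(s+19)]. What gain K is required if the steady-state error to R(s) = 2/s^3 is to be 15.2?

System type = 2 (two poles at s=0).
K_a = lim_{s→0} s^2·G(s) = K·4 / (8·19) = (1/38)·K.
e_ss = 2/K_a = 15.2 ⇒ K_a = 5/38 ⇒ K = (5/38)/(1/38) = 5.

5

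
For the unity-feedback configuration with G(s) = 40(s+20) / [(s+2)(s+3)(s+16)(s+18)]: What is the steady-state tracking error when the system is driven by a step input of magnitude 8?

The open loop has no poles at the origin → type 0 system.
K_p = lim_{s→0} G(s) = 40·20 / (2·3·16·18) = 25/54.
e_ss = 8/(1 + K_p) = 8/(79/54) = 432/79.

432/79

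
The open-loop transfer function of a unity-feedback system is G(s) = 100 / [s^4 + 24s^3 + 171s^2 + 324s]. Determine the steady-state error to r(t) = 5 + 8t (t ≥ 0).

25.92

The denominator has no term below 324s — 1 pole at s=0, type 1. By superposition:
  • 5: tracked with zero error.
  • 8t: e_ss = 8/K_v with K_v=25/81 → 25.92.
Total e_ss = 25.92.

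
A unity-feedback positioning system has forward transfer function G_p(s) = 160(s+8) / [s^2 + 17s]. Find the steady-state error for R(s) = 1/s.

The denominator has no term below 17s — 1 pole at s=0, type 1.
K_p = ∞ for a type-1 system; e_ss to a step is zero.

0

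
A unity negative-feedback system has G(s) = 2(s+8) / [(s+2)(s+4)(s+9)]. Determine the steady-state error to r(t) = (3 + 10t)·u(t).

The open loop has no poles at the origin → type 0 system. By superposition:
  • 3: e_ss = 3/(1+K_p) with K_p=2/9 → 27/11.
  • 10t: a type-0 system cannot track it, e_ss → ∞.
The unbounded component dominates.

infinity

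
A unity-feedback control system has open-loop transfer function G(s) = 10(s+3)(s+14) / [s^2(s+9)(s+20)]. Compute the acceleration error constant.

7/3

System type = 2 (two poles at s=0).
K_a = lim_{s→0} s^2·G(s) = 10·3·14 / (9·20) = 7/3.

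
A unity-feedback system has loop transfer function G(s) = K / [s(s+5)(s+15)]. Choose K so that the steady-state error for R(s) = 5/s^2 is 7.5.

G(s) has one factor of s in the denominator, so the system is type 1.
K_v = lim_{s→0} s·G(s) = K / (5·15) = (1/75)·K.
e_ss = 5/K_v = 7.5 ⇒ K_v = 2/3 ⇒ K = (2/3)/(1/75) = 50.

50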